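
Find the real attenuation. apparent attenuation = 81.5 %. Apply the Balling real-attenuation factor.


RA = AA · 0.8192
RA = 81.5 · 0.8192

66.7648 %


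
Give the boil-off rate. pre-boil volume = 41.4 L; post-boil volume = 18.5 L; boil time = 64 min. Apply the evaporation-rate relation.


rate = (V_pre − V_post) / (t_min/60)
rate = (41.4 − 18.5) / (64/60)

21.4688 L/hr


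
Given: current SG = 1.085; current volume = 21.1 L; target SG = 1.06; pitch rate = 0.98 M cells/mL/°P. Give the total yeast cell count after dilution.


V_w = V·((SG_c−1)/(SG_t−1)−1);  °P = 259 − 259/SG_t;  cells = rate·(V+V_w)·°P
V_w = 21.1·((1.085−1)/(1.06−1)−1) = 8.7917
V_final = 21.1 + 8.7917 = 29.8917
°P = 259 − 259/1.06 = 14.6604
cells = 0.98·29.8917·14.6604

429.4587 billion cells


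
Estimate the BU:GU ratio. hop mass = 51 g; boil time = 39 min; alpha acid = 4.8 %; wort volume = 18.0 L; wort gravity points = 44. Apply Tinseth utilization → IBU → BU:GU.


U = 1.65·0.000125^(GP/1000)·(1−e^(−0.04t))/4.15;  IBU = (α/100)·m·U·1000/V;  BU:GU = IBU/GP
U = 1.65·0.000125^(44/1000)·(1−e^(−0.04·39))/4.15 = 0.2115
IBU = (4.8/100)·51·0.2115·1000/18.0 = 28.7601
BU:GU = 28.7601/44

0.6536


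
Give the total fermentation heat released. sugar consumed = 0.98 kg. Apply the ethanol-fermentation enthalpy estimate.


Q = m_sugar · 590 kJ/kg
Q = 0.98 · 590

578.2000 kJ


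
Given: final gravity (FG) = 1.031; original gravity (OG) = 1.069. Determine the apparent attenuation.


AA = (OG − FG)/(OG − 1) · 100
AA = (1.069 − 1.031)/(1.069 − 1) · 100

55.0725 %


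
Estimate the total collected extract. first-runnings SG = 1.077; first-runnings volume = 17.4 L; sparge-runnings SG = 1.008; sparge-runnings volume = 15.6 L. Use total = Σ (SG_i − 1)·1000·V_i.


first = (1.077 − 1)·1000·17.4 = 1339.8000
sparge = (1.008 − 1)·1000·15.6 = 124.8000
total = 1339.8000 + 124.8000

1464.6000 gravity·L


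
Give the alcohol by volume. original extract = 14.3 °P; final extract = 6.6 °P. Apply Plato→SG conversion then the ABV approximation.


SG = 259/(259 − P);  ABV = (OG − FG)·131.25
OG = 259/(259 − 14.3) = 1.0584
FG = 259/(259 − 6.6) = 1.0261
ABV = (1.0584 − 1.0261)·131.25

4.2381 % ABV


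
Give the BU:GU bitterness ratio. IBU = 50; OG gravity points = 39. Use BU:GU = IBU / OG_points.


BU:GU = 50 / 39

1.2821


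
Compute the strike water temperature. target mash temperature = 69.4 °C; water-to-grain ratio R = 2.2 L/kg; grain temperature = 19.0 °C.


T_strike = (0.41/R)·(T_mash − T_grain) + T_mash
T_strike = (0.41/2.2)·(69.4 − 19.0) + 69.4

78.7927 °C


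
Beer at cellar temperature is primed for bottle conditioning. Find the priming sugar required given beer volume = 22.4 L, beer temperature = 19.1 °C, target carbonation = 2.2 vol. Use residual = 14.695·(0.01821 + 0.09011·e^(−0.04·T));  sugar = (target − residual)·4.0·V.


residual = 14.695·(0.01821 + 0.09011·e^(−0.04·19.1)) = 0.8844
sugar = (2.2 − 0.8844)·4.0·22.4

117.8785 g


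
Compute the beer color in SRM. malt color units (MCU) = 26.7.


SRM = 1.4922 · MCU^0.6859
SRM = 1.4922 · 26.7^0.6859

14.1994 SRM


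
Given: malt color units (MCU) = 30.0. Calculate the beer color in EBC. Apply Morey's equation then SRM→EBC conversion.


SRM = 1.4922·MCU^0.6859;  EBC = SRM·1.97
SRM = 1.4922·30.0^0.6859 = 15.3810
EBC = 15.3810·1.97

30.3006 EBC


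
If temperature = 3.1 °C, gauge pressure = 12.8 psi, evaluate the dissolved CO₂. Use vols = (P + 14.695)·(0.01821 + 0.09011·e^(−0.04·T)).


vols = (12.8 + 14.695)·(0.01821 + 0.09011·e^(−0.04·3.1))

2.6893 volumes


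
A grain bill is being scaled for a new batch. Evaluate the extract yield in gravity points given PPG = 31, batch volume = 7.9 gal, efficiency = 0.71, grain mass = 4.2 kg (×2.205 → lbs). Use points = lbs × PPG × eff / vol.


lbs = 4.2 × 2.205 = 9.2610
points = 9.2610 × 31 × 0.71 / 7.9

25.8018 points


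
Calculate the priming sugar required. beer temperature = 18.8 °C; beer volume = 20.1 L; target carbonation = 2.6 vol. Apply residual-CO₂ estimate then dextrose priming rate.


residual = 14.695·(0.01821 + 0.09011·e^(−0.04·T));  sugar = (target − residual)·4.0·V
residual = 14.695·(0.01821 + 0.09011·e^(−0.04·18.8)) = 0.8918
sugar = (2.6 − 0.8918)·4.0·20.1

137.3362 g


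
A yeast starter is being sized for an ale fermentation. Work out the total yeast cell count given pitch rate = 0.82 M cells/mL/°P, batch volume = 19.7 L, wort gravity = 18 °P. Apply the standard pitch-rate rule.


cells (billions) = rate · V_L · °P
cells = 0.82 · 19.7 · 18

290.7720 billion cells


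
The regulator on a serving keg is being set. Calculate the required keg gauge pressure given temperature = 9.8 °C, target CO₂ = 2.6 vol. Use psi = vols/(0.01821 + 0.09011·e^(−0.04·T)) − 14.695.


psi = 2.6/(0.01821 + 0.09011·e^(−0.04·9.8)) − 14.695

18.1757 psi


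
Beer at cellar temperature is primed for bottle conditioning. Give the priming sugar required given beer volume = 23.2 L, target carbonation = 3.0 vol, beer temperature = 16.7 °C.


residual = 14.695·(0.01821 + 0.09011·e^(−0.04·T));  sugar = (target − residual)·4.0·V
residual = 14.695·(0.01821 + 0.09011·e^(−0.04·16.7)) = 0.9465
sugar = (3.0 − 0.9465)·4.0·23.2

190.5611 g


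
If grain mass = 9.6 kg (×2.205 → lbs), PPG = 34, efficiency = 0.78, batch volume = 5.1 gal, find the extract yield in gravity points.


points = lbs × PPG × eff / vol
lbs = 9.6 × 2.205 = 21.1680
points = 21.1680 × 34 × 0.78 / 5.1

110.0736 points


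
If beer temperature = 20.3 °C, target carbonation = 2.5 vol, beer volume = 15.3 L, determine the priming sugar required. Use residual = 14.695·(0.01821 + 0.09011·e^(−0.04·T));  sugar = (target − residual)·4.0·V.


residual = 14.695·(0.01821 + 0.09011·e^(−0.04·20.3)) = 0.8555
sugar = (2.5 − 0.8555)·4.0·15.3

100.6443 g


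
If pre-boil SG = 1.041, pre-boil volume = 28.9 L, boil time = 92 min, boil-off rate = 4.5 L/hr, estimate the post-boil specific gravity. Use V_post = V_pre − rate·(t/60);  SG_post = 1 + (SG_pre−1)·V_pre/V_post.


V_post = 28.9 − 4.5·(92/60) = 22.0000
SG_post = 1 + (1.041 − 1)·28.9/22.0000

1.0539


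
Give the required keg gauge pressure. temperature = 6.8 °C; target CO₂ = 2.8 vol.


psi = vols/(0.01821 + 0.09011·e^(−0.04·T)) − 14.695
psi = 2.8/(0.01821 + 0.09011·e^(−0.04·6.8)) − 14.695

17.5405 psi


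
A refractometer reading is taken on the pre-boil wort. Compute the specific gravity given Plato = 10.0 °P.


SG = 259/(259 − P)
SG = 259/(259 − 10.0)

1.0402


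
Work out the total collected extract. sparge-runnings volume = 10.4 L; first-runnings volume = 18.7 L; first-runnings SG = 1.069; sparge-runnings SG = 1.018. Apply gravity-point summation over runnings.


total = Σ (SG_i − 1)·1000·V_i
first = (1.069 − 1)·1000·18.7 = 1290.3000
sparge = (1.018 − 1)·1000·10.4 = 187.2000
total = 1290.3000 + 187.2000

1477.5000 gravity·L


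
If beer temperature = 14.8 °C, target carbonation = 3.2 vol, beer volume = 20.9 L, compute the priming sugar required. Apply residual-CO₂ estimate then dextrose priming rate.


residual = 14.695·(0.01821 + 0.09011·e^(−0.04·T));  sugar = (target − residual)·4.0·V
residual = 14.695·(0.01821 + 0.09011·e^(−0.04·14.8)) = 1.0002
sugar = (3.2 − 1.0002)·4.0·20.9

183.9074 g


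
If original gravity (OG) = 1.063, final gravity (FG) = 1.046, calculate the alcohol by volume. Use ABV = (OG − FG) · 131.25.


ABV = (1.063 − 1.046) · 131.25

2.2312 % ABV


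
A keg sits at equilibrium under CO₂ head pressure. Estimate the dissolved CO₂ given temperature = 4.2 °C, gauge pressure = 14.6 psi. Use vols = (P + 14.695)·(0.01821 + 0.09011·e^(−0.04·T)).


vols = (14.6 + 14.695)·(0.01821 + 0.09011·e^(−0.04·4.2))

2.7650 volumes


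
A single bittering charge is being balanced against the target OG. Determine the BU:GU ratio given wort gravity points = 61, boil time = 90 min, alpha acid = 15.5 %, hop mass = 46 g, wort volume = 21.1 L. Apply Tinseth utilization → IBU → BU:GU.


U = 1.65·0.000125^(GP/1000)·(1−e^(−0.04t))/4.15;  IBU = (α/100)·m·U·1000/V;  BU:GU = IBU/GP
U = 1.65·0.000125^(61/1000)·(1−e^(−0.04·90))/4.15 = 0.2235
IBU = (15.5/100)·46·0.2235·1000/21.1 = 75.5306
BU:GU = 75.5306/61

1.2382


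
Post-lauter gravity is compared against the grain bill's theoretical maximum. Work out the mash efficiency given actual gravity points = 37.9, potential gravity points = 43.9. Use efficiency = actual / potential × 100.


efficiency = 37.9 / 43.9 × 100

86.3326 %


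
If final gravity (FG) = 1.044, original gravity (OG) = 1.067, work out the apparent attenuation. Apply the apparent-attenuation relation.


AA = (OG − FG)/(OG − 1) · 100
AA = (1.067 − 1.044)/(1.067 − 1) · 100

34.3284 %


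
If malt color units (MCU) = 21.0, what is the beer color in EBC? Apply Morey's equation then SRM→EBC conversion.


SRM = 1.4922·MCU^0.6859;  EBC = SRM·1.97
SRM = 1.4922·21.0^0.6859 = 12.0431
EBC = 12.0431·1.97

23.7249 EBC


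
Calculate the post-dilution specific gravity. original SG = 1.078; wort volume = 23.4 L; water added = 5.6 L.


SG_new = 1 + (SG_old − 1)·V_old/(V_old + V_water)
pts = (1.078 − 1)·1000·23.4/(23.4 + 5.6) = 62.9379
SG_new = 1 + 62.9379/1000

1.0629


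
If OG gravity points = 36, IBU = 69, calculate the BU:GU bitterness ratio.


BU:GU = IBU / OG_points
BU:GU = 69 / 36

1.9167


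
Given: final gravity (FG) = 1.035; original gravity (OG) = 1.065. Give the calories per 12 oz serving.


ABW = (OG−FG)·131.25·0.79/FG;  °P = 259 − 259/SG (for OG→OE and FG→AE);  RE = 0.1808·OE + 0.8192·AE;  Cal = (6.9·ABW + 4·(RE−0.1))·FG·3.55
ABW = (1.065 − 1.035)·131.25·0.79/1.035 = 3.0054
OE = 259 − 259/1.065 = 15.8075 °P
AE = 259 − 259/1.035 = 8.7585 °P
RE = 0.1808·15.8075 + 0.8192·8.7585 = 10.0329 °P
Cal = (6.9·3.0054 + 4·(10.0329−0.1))·1.035·3.55

222.1789 kcal


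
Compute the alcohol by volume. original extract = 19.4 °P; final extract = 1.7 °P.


SG = 259/(259 − P);  ABV = (OG − FG)·131.25
OG = 259/(259 − 19.4) = 1.0810
FG = 259/(259 − 1.7) = 1.0066
ABV = (1.0810 − 1.0066)·131.25

9.7599 % ABV


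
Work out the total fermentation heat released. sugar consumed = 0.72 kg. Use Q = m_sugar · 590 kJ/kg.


Q = 0.72 · 590

424.8000 kJ


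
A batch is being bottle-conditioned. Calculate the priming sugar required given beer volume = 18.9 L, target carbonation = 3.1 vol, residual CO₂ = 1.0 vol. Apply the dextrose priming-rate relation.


sugar = (target − residual)·4.0·V
sugar = (3.1 − 1.0)·4.0·18.9

158.7600 g


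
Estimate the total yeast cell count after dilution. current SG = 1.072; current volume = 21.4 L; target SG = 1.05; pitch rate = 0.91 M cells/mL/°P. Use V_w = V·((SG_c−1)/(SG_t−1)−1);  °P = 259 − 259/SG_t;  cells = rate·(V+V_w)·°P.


V_w = 21.4·((1.072−1)/(1.05−1)−1) = 9.4160
V_final = 21.4 + 9.4160 = 30.8160
°P = 259 − 259/1.05 = 12.3333
cells = 0.91·30.8160·12.3333

345.8582 billion cells


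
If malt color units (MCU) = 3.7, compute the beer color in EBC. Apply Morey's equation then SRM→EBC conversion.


SRM = 1.4922·MCU^0.6859;  EBC = SRM·1.97
SRM = 1.4922·3.7^0.6859 = 3.6606
EBC = 3.6606·1.97

7.2115 EBC


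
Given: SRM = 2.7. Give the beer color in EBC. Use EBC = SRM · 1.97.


EBC = 2.7 · 1.97

5.3190 EBC


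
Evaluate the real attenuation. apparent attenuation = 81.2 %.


RA = AA · 0.8192
RA = 81.2 · 0.8192

66.5190 %


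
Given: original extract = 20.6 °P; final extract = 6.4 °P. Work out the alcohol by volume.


SG = 259/(259 − P);  ABV = (OG − FG)·131.25
OG = 259/(259 − 20.6) = 1.0864
FG = 259/(259 − 6.4) = 1.0253
ABV = (1.0864 − 1.0253)·131.25

8.0158 % ABV


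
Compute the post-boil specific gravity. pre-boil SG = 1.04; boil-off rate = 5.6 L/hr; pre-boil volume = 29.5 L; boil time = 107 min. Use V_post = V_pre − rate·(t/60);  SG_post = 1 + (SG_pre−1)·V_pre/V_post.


V_post = 29.5 − 5.6·(107/60) = 19.5133
SG_post = 1 + (1.04 − 1)·29.5/19.5133

1.0605


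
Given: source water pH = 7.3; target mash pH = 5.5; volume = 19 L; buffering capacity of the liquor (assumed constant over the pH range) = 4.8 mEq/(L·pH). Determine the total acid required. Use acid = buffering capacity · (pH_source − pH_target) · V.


acid = 4.8 · (7.3 − 5.5) · 19

164.1600 mEq


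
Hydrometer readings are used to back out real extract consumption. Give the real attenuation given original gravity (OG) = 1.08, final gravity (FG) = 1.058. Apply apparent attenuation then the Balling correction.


AA = (OG−FG)/(OG−1)·100;  RA = AA·0.8192
AA = (1.08 − 1.058)/(1.08 − 1)·100 = 27.5000
RA = 27.5000·0.8192

22.5280 %


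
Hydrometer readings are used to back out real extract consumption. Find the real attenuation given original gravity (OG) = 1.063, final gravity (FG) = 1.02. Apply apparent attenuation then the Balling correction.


AA = (OG−FG)/(OG−1)·100;  RA = AA·0.8192
AA = (1.063 − 1.02)/(1.063 − 1)·100 = 68.2540
RA = 68.2540·0.8192

55.9137 %


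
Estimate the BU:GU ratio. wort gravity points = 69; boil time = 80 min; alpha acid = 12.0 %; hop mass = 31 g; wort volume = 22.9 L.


U = 1.65·0.000125^(GP/1000)·(1−e^(−0.04t))/4.15;  IBU = (α/100)·m·U·1000/V;  BU:GU = IBU/GP
U = 1.65·0.000125^(69/1000)·(1−e^(−0.04·80))/4.15 = 0.2051
IBU = (12.0/100)·31·0.2051·1000/22.9 = 33.3239
BU:GU = 33.3239/69

0.4830


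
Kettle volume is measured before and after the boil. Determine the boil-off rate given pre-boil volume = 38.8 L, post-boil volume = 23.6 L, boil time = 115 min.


rate = (V_pre − V_post) / (t_min/60)
rate = (38.8 − 23.6) / (115/60)

7.9304 L/hr


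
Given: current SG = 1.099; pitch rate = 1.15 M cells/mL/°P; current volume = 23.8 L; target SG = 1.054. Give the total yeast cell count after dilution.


V_w = V·((SG_c−1)/(SG_t−1)−1);  °P = 259 − 259/SG_t;  cells = rate·(V+V_w)·°P
V_w = 23.8·((1.099−1)/(1.054−1)−1) = 19.8333
V_final = 23.8 + 19.8333 = 43.6333
°P = 259 − 259/1.054 = 13.2694
cells = 1.15·43.6333·13.2694

665.8389 billion cells


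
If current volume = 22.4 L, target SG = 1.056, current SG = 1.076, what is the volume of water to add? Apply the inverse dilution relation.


V_water = V·((SG_curr − 1)/(SG_target − 1) − 1)
V_water = 22.4·((1.076 − 1)/(1.056 − 1) − 1)

8.0000 L


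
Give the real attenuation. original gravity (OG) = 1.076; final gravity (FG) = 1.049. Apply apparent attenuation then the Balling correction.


AA = (OG−FG)/(OG−1)·100;  RA = AA·0.8192
AA = (1.076 − 1.049)/(1.076 − 1)·100 = 35.5263
RA = 35.5263·0.8192

29.1032 %


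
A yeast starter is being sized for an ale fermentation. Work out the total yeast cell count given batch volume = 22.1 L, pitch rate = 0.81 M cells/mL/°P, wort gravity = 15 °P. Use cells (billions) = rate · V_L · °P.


cells = 0.81 · 22.1 · 15

268.5150 billion cells


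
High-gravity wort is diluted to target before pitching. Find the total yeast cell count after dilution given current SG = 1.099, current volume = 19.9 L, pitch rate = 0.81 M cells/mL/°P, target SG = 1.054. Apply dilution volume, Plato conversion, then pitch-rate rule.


V_w = V·((SG_c−1)/(SG_t−1)−1);  °P = 259 − 259/SG_t;  cells = rate·(V+V_w)·°P
V_w = 19.9·((1.099−1)/(1.054−1)−1) = 16.5833
V_final = 19.9 + 16.5833 = 36.4833
°P = 259 − 259/1.054 = 13.2694
cells = 0.81·36.4833·13.2694

392.1321 billion cells


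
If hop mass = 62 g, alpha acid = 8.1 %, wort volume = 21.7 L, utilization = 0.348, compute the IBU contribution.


IBU = (α/100)·mass·U·1000 / V
IBU = (8.1/100)·62·0.348·1000 / 21.7

80.5371 IBU


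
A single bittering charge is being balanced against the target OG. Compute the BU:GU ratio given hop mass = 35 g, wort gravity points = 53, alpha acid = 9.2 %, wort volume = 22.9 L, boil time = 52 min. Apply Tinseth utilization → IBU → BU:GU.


U = 1.65·0.000125^(GP/1000)·(1−e^(−0.04t))/4.15;  IBU = (α/100)·m·U·1000/V;  BU:GU = IBU/GP
U = 1.65·0.000125^(53/1000)·(1−e^(−0.04·52))/4.15 = 0.2161
IBU = (9.2/100)·35·0.2161·1000/22.9 = 30.3833
BU:GU = 30.3833/53

0.5733


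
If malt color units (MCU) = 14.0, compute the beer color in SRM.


SRM = 1.4922 · MCU^0.6859
SRM = 1.4922 · 14.0^0.6859

9.1192 SRM


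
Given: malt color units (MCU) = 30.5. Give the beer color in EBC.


SRM = 1.4922·MCU^0.6859;  EBC = SRM·1.97
SRM = 1.4922·30.5^0.6859 = 15.5564
EBC = 15.5564·1.97

30.6461 EBC


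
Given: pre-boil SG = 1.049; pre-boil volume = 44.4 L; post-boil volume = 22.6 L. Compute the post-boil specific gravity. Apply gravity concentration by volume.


SG_post = 1 + (SG_pre − 1)·V_pre/V_post
pts_pre = (1.049 − 1)·1000 = 49.0000
pts_post = 49.0000·44.4/22.6 = 96.2655
SG_post = 1 + 96.2655/1000

1.0963


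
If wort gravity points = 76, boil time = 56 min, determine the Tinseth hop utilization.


U = 1.65·0.000125^(GP/1000) · (1 − e^(−0.04·t))/4.15
bigness = 1.65·0.000125^(76/1000) = 0.8334
boil_factor = (1 − e^(−0.04·56))/4.15 = 0.2153
U = 0.8334 · 0.2153

0.1794


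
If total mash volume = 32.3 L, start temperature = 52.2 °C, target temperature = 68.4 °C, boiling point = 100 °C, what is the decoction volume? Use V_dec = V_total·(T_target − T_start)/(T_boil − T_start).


V_dec = 32.3·(68.4 − 52.2)/(100 − 52.2)

10.9469 L


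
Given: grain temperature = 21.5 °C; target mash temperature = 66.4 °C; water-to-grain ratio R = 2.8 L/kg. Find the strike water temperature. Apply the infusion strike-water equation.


T_strike = (0.41/R)·(T_mash − T_grain) + T_mash
T_strike = (0.41/2.8)·(66.4 − 21.5) + 66.4

72.9746 °C


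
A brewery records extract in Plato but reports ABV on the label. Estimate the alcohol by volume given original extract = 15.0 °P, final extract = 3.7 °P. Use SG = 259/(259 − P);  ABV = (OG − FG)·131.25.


OG = 259/(259 − 15.0) = 1.0615
FG = 259/(259 − 3.7) = 1.0145
ABV = (1.0615 − 1.0145)·131.25

6.1665 % ABV


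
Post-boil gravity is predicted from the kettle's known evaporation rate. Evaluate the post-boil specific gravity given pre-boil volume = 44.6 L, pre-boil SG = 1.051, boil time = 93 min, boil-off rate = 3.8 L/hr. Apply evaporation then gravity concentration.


V_post = V_pre − rate·(t/60);  SG_post = 1 + (SG_pre−1)·V_pre/V_post
V_post = 44.6 − 3.8·(93/60) = 38.7100
SG_post = 1 + (1.051 − 1)·44.6/38.7100

1.0588


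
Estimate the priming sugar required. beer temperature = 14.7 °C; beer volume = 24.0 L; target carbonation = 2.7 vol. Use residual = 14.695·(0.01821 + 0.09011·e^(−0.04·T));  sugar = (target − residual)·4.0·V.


residual = 14.695·(0.01821 + 0.09011·e^(−0.04·14.7)) = 1.0031
sugar = (2.7 − 1.0031)·4.0·24.0

162.9036 g


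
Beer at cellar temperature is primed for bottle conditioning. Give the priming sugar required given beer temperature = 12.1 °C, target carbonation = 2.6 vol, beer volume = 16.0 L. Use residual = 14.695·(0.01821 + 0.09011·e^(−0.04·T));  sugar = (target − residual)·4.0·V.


residual = 14.695·(0.01821 + 0.09011·e^(−0.04·12.1)) = 1.0837
sugar = (2.6 − 1.0837)·4.0·16.0

97.0434 g


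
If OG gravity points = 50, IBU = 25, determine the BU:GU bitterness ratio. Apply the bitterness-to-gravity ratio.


BU:GU = IBU / OG_points
BU:GU = 25 / 50

0.5000


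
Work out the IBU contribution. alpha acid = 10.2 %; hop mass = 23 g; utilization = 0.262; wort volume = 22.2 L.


IBU = (α/100)·mass·U·1000 / V
IBU = (10.2/100)·23·0.262·1000 / 22.2

27.6870 IBU


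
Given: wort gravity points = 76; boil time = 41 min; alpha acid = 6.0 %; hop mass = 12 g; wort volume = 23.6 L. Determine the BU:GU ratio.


U = 1.65·0.000125^(GP/1000)·(1−e^(−0.04t))/4.15;  IBU = (α/100)·m·U·1000/V;  BU:GU = IBU/GP
U = 1.65·0.000125^(76/1000)·(1−e^(−0.04·41))/4.15 = 0.1619
IBU = (6.0/100)·12·0.1619·1000/23.6 = 4.9382
BU:GU = 4.9382/76

0.0650


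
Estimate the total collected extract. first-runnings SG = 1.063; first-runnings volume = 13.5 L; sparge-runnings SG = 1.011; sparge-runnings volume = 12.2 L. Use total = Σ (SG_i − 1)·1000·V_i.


first = (1.063 − 1)·1000·13.5 = 850.5000
sparge = (1.011 − 1)·1000·12.2 = 134.2000
total = 850.5000 + 134.2000

984.7000 gravity·L


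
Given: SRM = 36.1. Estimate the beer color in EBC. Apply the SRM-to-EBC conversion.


EBC = SRM · 1.97
EBC = 36.1 · 1.97

71.1170 EBC


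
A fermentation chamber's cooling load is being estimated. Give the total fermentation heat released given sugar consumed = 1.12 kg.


Q = m_sugar · 590 kJ/kg
Q = 1.12 · 590

660.8000 kJ


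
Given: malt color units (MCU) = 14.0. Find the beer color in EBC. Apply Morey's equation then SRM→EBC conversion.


SRM = 1.4922·MCU^0.6859;  EBC = SRM·1.97
SRM = 1.4922·14.0^0.6859 = 9.1192
EBC = 9.1192·1.97

17.9648 EBC


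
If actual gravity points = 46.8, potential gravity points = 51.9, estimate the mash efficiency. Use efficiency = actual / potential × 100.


efficiency = 46.8 / 51.9 × 100

90.1734 %


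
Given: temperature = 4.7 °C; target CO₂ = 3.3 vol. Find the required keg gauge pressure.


psi = vols/(0.01821 + 0.09011·e^(−0.04·T)) − 14.695
psi = 3.3/(0.01821 + 0.09011·e^(−0.04·4.7)) − 14.695

20.8361 psi


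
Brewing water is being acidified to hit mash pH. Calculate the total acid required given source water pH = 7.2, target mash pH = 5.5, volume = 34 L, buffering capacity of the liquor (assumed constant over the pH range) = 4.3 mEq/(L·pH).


acid = buffering capacity · (pH_source − pH_target) · V
acid = 4.3 · (7.2 − 5.5) · 34

248.5400 mEq


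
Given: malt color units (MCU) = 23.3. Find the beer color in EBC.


SRM = 1.4922·MCU^0.6859;  EBC = SRM·1.97
SRM = 1.4922·23.3^0.6859 = 12.9329
EBC = 12.9329·1.97

25.4778 EBC


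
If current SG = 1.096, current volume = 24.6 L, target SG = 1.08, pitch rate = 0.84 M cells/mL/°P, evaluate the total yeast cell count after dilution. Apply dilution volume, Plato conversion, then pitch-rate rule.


V_w = V·((SG_c−1)/(SG_t−1)−1);  °P = 259 − 259/SG_t;  cells = rate·(V+V_w)·°P
V_w = 24.6·((1.096−1)/(1.08−1)−1) = 4.9200
V_final = 24.6 + 4.9200 = 29.5200
°P = 259 − 259/1.08 = 19.1852
cells = 0.84·29.5200·19.1852

475.7312 billion cells


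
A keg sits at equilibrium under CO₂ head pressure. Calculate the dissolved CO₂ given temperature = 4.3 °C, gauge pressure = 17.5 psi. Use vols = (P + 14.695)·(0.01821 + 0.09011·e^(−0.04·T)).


vols = (17.5 + 14.695)·(0.01821 + 0.09011·e^(−0.04·4.3))

3.0289 volumes


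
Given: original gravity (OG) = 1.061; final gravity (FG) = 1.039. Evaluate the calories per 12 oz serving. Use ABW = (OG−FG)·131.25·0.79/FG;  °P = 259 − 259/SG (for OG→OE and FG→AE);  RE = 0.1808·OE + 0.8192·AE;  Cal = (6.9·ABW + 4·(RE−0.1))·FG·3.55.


ABW = (1.061 − 1.039)·131.25·0.79/1.039 = 2.1955
OE = 259 − 259/1.061 = 14.8907 °P
AE = 259 − 259/1.039 = 9.7218 °P
RE = 0.1808·14.8907 + 0.8192·9.7218 = 10.6564 °P
Cal = (6.9·2.1955 + 4·(10.6564−0.1))·1.039·3.55

211.6227 kcal


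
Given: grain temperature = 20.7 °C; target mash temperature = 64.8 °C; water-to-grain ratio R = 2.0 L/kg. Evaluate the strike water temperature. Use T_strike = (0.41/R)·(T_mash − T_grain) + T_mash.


T_strike = (0.41/2.0)·(64.8 − 20.7) + 64.8

73.8405 °C


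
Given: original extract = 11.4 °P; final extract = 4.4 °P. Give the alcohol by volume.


SG = 259/(259 − P);  ABV = (OG − FG)·131.25
OG = 259/(259 − 11.4) = 1.0460
FG = 259/(259 − 4.4) = 1.0173
ABV = (1.0460 − 1.0173)·131.25

3.7747 % ABV


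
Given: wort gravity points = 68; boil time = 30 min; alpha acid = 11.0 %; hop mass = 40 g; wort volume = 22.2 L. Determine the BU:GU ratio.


U = 1.65·0.000125^(GP/1000)·(1−e^(−0.04t))/4.15;  IBU = (α/100)·m·U·1000/V;  BU:GU = IBU/GP
U = 1.65·0.000125^(68/1000)·(1−e^(−0.04·30))/4.15 = 0.1508
IBU = (11.0/100)·40·0.1508·1000/22.2 = 29.8870
BU:GU = 29.8870/68

0.4395


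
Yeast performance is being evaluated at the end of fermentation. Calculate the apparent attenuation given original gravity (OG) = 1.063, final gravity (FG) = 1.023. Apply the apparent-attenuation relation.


AA = (OG − FG)/(OG − 1) · 100
AA = (1.063 − 1.023)/(1.063 − 1) · 100

63.4921 %


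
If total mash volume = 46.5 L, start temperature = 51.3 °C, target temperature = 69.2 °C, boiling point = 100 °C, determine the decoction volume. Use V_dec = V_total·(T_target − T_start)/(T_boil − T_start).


V_dec = 46.5·(69.2 − 51.3)/(100 − 51.3)

17.0914 L


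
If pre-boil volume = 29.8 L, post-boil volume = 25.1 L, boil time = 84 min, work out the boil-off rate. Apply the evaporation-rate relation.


rate = (V_pre − V_post) / (t_min/60)
rate = (29.8 − 25.1) / (84/60)

3.3571 L/hr


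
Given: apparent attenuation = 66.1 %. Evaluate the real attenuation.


RA = AA · 0.8192
RA = 66.1 · 0.8192

54.1491 %


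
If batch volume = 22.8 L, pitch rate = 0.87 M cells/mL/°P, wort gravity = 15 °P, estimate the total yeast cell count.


cells (billions) = rate · V_L · °P
cells = 0.87 · 22.8 · 15

297.5400 billion cells


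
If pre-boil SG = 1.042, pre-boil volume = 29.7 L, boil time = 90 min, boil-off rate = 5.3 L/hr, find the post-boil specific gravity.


V_post = V_pre − rate·(t/60);  SG_post = 1 + (SG_pre−1)·V_pre/V_post
V_post = 29.7 − 5.3·(90/60) = 21.7500
SG_post = 1 + (1.042 − 1)·29.7/21.7500

1.0574


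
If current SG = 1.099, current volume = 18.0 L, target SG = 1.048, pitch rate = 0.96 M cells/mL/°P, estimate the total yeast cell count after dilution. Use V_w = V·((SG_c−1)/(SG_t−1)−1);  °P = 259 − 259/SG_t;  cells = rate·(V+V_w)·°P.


V_w = 18.0·((1.099−1)/(1.048−1)−1) = 19.1250
V_final = 18.0 + 19.1250 = 37.1250
°P = 259 − 259/1.048 = 11.8626
cells = 0.96·37.1250·11.8626

422.7829 billion cells


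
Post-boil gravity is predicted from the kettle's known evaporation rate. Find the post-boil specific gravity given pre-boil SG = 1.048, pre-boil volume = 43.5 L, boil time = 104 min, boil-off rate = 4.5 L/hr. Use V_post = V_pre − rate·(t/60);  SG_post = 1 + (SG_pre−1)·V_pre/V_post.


V_post = 43.5 − 4.5·(104/60) = 35.7000
SG_post = 1 + (1.048 − 1)·43.5/35.7000

1.0585


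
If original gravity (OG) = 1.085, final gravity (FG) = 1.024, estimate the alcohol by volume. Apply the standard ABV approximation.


ABV = (OG − FG) · 131.25
ABV = (1.085 − 1.024) · 131.25

8.0062 % ABV


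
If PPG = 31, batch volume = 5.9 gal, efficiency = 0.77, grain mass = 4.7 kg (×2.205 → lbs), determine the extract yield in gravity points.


points = lbs × PPG × eff / vol
lbs = 4.7 × 2.205 = 10.3635
points = 10.3635 × 31 × 0.77 / 5.9

41.9283 points


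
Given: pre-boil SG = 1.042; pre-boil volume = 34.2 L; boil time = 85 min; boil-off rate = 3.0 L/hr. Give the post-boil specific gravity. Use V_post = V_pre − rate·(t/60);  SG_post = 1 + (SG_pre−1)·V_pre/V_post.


V_post = 34.2 − 3.0·(85/60) = 29.9500
SG_post = 1 + (1.042 − 1)·34.2/29.9500

1.0480


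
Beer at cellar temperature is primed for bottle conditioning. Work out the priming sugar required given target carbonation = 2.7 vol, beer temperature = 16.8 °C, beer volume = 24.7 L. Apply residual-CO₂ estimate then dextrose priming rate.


residual = 14.695·(0.01821 + 0.09011·e^(−0.04·T));  sugar = (target − residual)·4.0·V
residual = 14.695·(0.01821 + 0.09011·e^(−0.04·16.8)) = 0.9438
sugar = (2.7 − 0.9438)·4.0·24.7

173.5096 g


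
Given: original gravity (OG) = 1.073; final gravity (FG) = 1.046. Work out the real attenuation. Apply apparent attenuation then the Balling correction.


AA = (OG−FG)/(OG−1)·100;  RA = AA·0.8192
AA = (1.073 − 1.046)/(1.073 − 1)·100 = 36.9863
RA = 36.9863·0.8192

30.2992 %


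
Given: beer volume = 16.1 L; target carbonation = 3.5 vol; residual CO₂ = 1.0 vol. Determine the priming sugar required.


sugar = (target − residual)·4.0·V
sugar = (3.5 − 1.0)·4.0·16.1

161.0000 g


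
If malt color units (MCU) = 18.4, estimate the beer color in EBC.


SRM = 1.4922·MCU^0.6859;  EBC = SRM·1.97
SRM = 1.4922·18.4^0.6859 = 10.9993
EBC = 10.9993·1.97

21.6686 EBC


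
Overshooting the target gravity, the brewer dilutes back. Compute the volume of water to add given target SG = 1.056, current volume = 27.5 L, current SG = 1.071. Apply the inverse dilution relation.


V_water = V·((SG_curr − 1)/(SG_target − 1) − 1)
V_water = 27.5·((1.071 − 1)/(1.056 − 1) − 1)

7.3661 L


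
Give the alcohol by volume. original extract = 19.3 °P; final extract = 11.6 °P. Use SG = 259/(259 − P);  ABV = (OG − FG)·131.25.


OG = 259/(259 − 19.3) = 1.0805
FG = 259/(259 − 11.6) = 1.0469
ABV = (1.0805 − 1.0469)·131.25

4.4139 % ABV


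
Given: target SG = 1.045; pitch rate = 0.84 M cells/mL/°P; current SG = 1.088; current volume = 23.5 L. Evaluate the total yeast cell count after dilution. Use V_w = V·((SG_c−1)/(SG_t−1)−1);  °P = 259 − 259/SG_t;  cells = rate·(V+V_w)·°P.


V_w = 23.5·((1.088−1)/(1.045−1)−1) = 22.4556
V_final = 23.5 + 22.4556 = 45.9556
°P = 259 − 259/1.045 = 11.1531
cells = 0.84·45.9556·11.1531

430.5398 billion cells


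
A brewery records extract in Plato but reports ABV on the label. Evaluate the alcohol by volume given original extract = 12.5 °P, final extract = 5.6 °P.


SG = 259/(259 − P);  ABV = (OG − FG)·131.25
OG = 259/(259 − 12.5) = 1.0507
FG = 259/(259 − 5.6) = 1.0221
ABV = (1.0507 − 1.0221)·131.25

3.7551 % ABV


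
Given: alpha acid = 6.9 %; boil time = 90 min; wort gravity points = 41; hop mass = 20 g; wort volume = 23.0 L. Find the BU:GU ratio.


U = 1.65·0.000125^(GP/1000)·(1−e^(−0.04t))/4.15;  IBU = (α/100)·m·U·1000/V;  BU:GU = IBU/GP
U = 1.65·0.000125^(41/1000)·(1−e^(−0.04·90))/4.15 = 0.2675
IBU = (6.9/100)·20·0.2675·1000/23.0 = 16.0520
BU:GU = 16.0520/41

0.3915


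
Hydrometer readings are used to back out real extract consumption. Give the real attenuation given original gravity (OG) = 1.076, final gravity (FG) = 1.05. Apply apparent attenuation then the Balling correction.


AA = (OG−FG)/(OG−1)·100;  RA = AA·0.8192
AA = (1.076 − 1.05)/(1.076 − 1)·100 = 34.2105
RA = 34.2105·0.8192

28.0253 %


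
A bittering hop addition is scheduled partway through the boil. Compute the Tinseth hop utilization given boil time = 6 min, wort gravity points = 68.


U = 1.65·0.000125^(GP/1000) · (1 − e^(−0.04·t))/4.15
bigness = 1.65·0.000125^(68/1000) = 0.8955
boil_factor = (1 − e^(−0.04·6))/4.15 = 0.0514
U = 0.8955 · 0.0514

0.0460


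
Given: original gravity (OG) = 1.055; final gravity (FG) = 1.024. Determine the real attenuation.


AA = (OG−FG)/(OG−1)·100;  RA = AA·0.8192
AA = (1.055 − 1.024)/(1.055 − 1)·100 = 56.3636
RA = 56.3636·0.8192

46.1731 %


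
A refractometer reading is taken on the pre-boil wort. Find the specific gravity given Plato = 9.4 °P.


SG = 259/(259 − P)
SG = 259/(259 − 9.4)

1.0377


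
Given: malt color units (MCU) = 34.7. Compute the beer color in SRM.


SRM = 1.4922 · MCU^0.6859
SRM = 1.4922 · 34.7^0.6859

16.9957 SRM


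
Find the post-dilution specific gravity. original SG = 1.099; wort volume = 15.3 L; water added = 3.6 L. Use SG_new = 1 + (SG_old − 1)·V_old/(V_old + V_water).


pts = (1.099 − 1)·1000·15.3/(15.3 + 3.6) = 80.1429
SG_new = 1 + 80.1429/1000

1.0801


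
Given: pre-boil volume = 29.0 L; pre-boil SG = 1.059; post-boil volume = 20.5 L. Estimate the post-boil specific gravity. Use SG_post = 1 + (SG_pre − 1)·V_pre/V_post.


pts_pre = (1.059 − 1)·1000 = 59.0000
pts_post = 59.0000·29.0/20.5 = 83.4634
SG_post = 1 + 83.4634/1000

1.0835


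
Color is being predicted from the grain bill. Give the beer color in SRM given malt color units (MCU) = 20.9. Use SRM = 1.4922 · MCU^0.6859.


SRM = 1.4922 · 20.9^0.6859

12.0037 SRM


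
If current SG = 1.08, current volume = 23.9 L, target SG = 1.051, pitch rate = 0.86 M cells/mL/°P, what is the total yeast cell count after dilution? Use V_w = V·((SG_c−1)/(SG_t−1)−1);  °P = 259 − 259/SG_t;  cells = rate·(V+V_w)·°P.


V_w = 23.9·((1.08−1)/(1.051−1)−1) = 13.5902
V_final = 23.9 + 13.5902 = 37.4902
°P = 259 − 259/1.051 = 12.5680
cells = 0.86·37.4902·12.5680

405.2130 billion cells


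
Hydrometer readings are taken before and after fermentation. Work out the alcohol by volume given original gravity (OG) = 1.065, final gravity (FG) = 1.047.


ABV = (OG − FG) · 131.25
ABV = (1.065 − 1.047) · 131.25

2.3625 % ABV


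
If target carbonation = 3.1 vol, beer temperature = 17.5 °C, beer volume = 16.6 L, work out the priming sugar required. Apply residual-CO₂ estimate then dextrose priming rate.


residual = 14.695·(0.01821 + 0.09011·e^(−0.04·T));  sugar = (target − residual)·4.0·V
residual = 14.695·(0.01821 + 0.09011·e^(−0.04·17.5)) = 0.9252
sugar = (3.1 − 0.9252)·4.0·16.6

144.4095 g


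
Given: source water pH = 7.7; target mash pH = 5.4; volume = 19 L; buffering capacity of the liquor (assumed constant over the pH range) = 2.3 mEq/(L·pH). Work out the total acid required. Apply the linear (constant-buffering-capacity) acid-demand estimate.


acid = buffering capacity · (pH_source − pH_target) · V
acid = 2.3 · (7.7 − 5.4) · 19

100.5100 mEq


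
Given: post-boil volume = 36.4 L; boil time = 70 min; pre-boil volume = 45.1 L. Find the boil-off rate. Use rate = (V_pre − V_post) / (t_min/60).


rate = (45.1 − 36.4) / (70/60)

7.4571 L/hr


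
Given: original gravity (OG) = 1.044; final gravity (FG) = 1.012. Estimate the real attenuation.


AA = (OG−FG)/(OG−1)·100;  RA = AA·0.8192
AA = (1.044 − 1.012)/(1.044 − 1)·100 = 72.7273
RA = 72.7273·0.8192

59.5782 %


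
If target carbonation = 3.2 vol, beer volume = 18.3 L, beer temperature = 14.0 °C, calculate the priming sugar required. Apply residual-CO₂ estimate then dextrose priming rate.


residual = 14.695·(0.01821 + 0.09011·e^(−0.04·T));  sugar = (target − residual)·4.0·V
residual = 14.695·(0.01821 + 0.09011·e^(−0.04·14.0)) = 1.0240
sugar = (3.2 − 1.0240)·4.0·18.3

159.2853 g


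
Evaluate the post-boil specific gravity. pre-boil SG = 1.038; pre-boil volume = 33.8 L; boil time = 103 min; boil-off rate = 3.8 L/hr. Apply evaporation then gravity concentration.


V_post = V_pre − rate·(t/60);  SG_post = 1 + (SG_pre−1)·V_pre/V_post
V_post = 33.8 − 3.8·(103/60) = 27.2767
SG_post = 1 + (1.038 − 1)·33.8/27.2767

1.0471


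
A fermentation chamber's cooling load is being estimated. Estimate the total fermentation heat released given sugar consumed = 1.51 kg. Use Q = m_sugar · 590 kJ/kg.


Q = 1.51 · 590

890.9000 kJ


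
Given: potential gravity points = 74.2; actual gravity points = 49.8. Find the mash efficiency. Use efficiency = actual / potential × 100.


efficiency = 49.8 / 74.2 × 100

67.1159 %


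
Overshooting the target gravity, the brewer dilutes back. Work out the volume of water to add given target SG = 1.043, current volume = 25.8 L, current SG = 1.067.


V_water = V·((SG_curr − 1)/(SG_target − 1) − 1)
V_water = 25.8·((1.067 − 1)/(1.043 − 1) − 1)

14.4000 L


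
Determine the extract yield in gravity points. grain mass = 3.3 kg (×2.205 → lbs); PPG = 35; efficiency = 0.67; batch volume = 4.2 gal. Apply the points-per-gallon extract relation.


points = lbs × PPG × eff / vol
lbs = 3.3 × 2.205 = 7.2765
points = 7.2765 × 35 × 0.67 / 4.2

40.6271 points


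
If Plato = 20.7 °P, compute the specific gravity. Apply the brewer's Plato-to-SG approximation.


SG = 259/(259 − P)
SG = 259/(259 − 20.7)

1.0869


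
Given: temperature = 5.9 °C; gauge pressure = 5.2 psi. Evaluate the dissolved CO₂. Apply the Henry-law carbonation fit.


vols = (P + 14.695)·(0.01821 + 0.09011·e^(−0.04·T))
vols = (5.2 + 14.695)·(0.01821 + 0.09011·e^(−0.04·5.9))

1.7782 volumes


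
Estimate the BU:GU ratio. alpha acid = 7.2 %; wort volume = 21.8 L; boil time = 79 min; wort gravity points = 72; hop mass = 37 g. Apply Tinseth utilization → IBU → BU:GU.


U = 1.65·0.000125^(GP/1000)·(1−e^(−0.04t))/4.15;  IBU = (α/100)·m·U·1000/V;  BU:GU = IBU/GP
U = 1.65·0.000125^(72/1000)·(1−e^(−0.04·79))/4.15 = 0.1993
IBU = (7.2/100)·37·0.1993·1000/21.8 = 24.3592
BU:GU = 24.3592/72

0.3383


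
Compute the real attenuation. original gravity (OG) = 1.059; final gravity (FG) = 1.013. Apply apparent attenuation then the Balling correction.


AA = (OG−FG)/(OG−1)·100;  RA = AA·0.8192
AA = (1.059 − 1.013)/(1.059 − 1)·100 = 77.9661
RA = 77.9661·0.8192

63.8698 %


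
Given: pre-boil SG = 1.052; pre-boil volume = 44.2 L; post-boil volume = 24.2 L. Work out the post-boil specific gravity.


SG_post = 1 + (SG_pre − 1)·V_pre/V_post
pts_pre = (1.052 − 1)·1000 = 52.0000
pts_post = 52.0000·44.2/24.2 = 94.9752
SG_post = 1 + 94.9752/1000

1.0950


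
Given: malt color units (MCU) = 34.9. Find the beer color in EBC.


SRM = 1.4922·MCU^0.6859;  EBC = SRM·1.97
SRM = 1.4922·34.9^0.6859 = 17.0628
EBC = 17.0628·1.97

33.6138 EBC


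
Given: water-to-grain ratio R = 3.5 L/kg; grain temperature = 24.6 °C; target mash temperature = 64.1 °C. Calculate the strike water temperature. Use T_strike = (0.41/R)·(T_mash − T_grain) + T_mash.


T_strike = (0.41/3.5)·(64.1 − 24.6) + 64.1

68.7271 °C


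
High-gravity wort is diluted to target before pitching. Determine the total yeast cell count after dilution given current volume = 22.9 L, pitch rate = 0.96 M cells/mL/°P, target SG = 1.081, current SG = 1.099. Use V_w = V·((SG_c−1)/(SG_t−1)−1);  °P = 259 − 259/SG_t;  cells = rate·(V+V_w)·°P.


V_w = 22.9·((1.099−1)/(1.081−1)−1) = 5.0889
V_final = 22.9 + 5.0889 = 27.9889
°P = 259 − 259/1.081 = 19.4070
cells = 0.96·27.9889·19.4070

521.4540 billion cells


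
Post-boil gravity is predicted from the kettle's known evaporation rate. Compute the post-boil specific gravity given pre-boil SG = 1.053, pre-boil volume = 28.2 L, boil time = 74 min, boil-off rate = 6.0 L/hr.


V_post = V_pre − rate·(t/60);  SG_post = 1 + (SG_pre−1)·V_pre/V_post
V_post = 28.2 − 6.0·(74/60) = 20.8000
SG_post = 1 + (1.053 − 1)·28.2/20.8000

1.0719


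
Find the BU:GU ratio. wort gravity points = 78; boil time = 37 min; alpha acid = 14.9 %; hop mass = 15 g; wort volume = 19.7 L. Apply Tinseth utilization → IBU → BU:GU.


U = 1.65·0.000125^(GP/1000)·(1−e^(−0.04t))/4.15;  IBU = (α/100)·m·U·1000/V;  BU:GU = IBU/GP
U = 1.65·0.000125^(78/1000)·(1−e^(−0.04·37))/4.15 = 0.1523
IBU = (14.9/100)·15·0.1523·1000/19.7 = 17.2833
BU:GU = 17.2833/78

0.2216


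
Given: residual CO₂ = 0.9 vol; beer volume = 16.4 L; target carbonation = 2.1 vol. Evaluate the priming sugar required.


sugar = (target − residual)·4.0·V
sugar = (2.1 − 0.9)·4.0·16.4

78.7200 g


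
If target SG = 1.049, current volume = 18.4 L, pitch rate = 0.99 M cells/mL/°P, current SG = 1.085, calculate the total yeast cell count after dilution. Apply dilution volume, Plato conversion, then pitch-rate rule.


V_w = V·((SG_c−1)/(SG_t−1)−1);  °P = 259 − 259/SG_t;  cells = rate·(V+V_w)·°P
V_w = 18.4·((1.085−1)/(1.049−1)−1) = 13.5184
V_final = 18.4 + 13.5184 = 31.9184
°P = 259 − 259/1.049 = 12.0982
cells = 0.99·31.9184·12.0982

382.2929 billion cells
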